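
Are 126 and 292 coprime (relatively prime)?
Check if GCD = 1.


Euclidean algorithm:
292 = 2 * 126 + 40
126 = 3 * 40 + 6
40 = 6 * 6 + 4
6 = 1 * 4 + 2
4 = 2 * 2 + 0
GCD(126, 292) = 2

No, not coprime (GCD = 2)


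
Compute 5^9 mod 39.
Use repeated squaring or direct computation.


5^1 mod 39 = 5
5^2 mod 39 = 25
5^3 mod 39 = 8
5^4 mod 39 = 1
5^5 mod 39 = 5
5^6 mod 39 = 25
5^7 mod 39 = 8
5^8 mod 39 = 1
5^9 mod 39 = 5


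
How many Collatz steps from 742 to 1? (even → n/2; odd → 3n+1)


742 → 371 → 1114 → 557 → 1672 → 836 → 418 → 209 → 628 → 314 → 157 → 472 → 236 → 118 → 59 → 178 → 89 → 268 → 134 → 67 → 202 → 101 → 304 → 152 → 76 → 38 → 19 → 58 → 29 → 88 → 44 → 22 → 11 → 34 → 17 → 52 → 26 → 13 → 40 → 20 → 10 → 5 → 16 → 8 → 4 → 2 → 1
Total steps = 46

46 steps


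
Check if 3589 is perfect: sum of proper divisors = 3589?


Proper divisors of 3589: 1, 37, 97
Sum = 1 + 37 + 97 = 135

No, 3589 is not perfect (135 ≠ 3589)


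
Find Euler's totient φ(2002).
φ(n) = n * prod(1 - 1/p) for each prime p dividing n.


2002 = 2 × 7 × 11 × 13
Prime factors: 2, 7, 11, 13
φ(2002) = 2002 × (1-1/2) × (1-1/7) × (1-1/11) × (1-1/13)
= 2002 × 1/2 × 6/7 × 10/11 × 12/13 = 720

φ(2002) = 720


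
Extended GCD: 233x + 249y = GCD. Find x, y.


Tabular extended Euclidean (each row: r = 233*s + 249*t):
r=233, s=1, t=0
r=249, s=0, t=1
q=0: r=233, s=1, t=0   [233*(1) + 249*(0) = 233]
q=1: r=16, s=-1, t=1   [233*(-1) + 249*(1) = 16]
q=14: r=9, s=15, t=-14   [233*(15) + 249*(-14) = 9]
q=1: r=7, s=-16, t=15   [233*(-16) + 249*(15) = 7]
q=1: r=2, s=31, t=-29   [233*(31) + 249*(-29) = 2]
q=3: r=1, s=-109, t=102   [233*(-109) + 249*(102) = 1]
q=2: r=0, s=249, t=-233   [233*(249) + 249*(-233) = 0]
GCD = 1; from the row with r=1: x=-109, y=102
Check: 233*(-109) + 249*(102) = -25397 + 25398 = 1

GCD = 1, x = -109, y = 102


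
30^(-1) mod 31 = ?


Use the extended Euclidean algorithm on (31, 30); each row r = 31*s + 30*t:
r=31, s=1, t=0
r=30, s=0, t=1
q=1: r=1, s=1, t=-1   [31*(1) + 30*(-1) = 1]
q=30: r=0, s=-30, t=31   [31*(-30) + 30*(31) = 0]
GCD = 1 with t = -1, so 30*(-1) ≡ 1 (mod 31)
Inverse = -1 mod 31 = 30
Check: 30 * 30 = 900 ≡ 1 (mod 31)

30^(-1) ≡ 30 (mod 31)


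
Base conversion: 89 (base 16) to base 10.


89 (base 16) = 137 (decimal)
137 (decimal) = 137 (base 10)


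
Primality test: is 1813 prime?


1813 / 7 = 259 (exact division)
1813 is NOT prime.

No, 1813 is not prime


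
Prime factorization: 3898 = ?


3898 / 2 = 1949
1949 / 1949 = 1
3898 = 2 × 1949


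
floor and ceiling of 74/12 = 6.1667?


74/12 = 6.1667
floor = 6
ceil = 7

floor = 6, ceil = 7


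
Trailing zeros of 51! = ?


floor(51/5) = 10
floor(51/25) = 2
Total = 12

12 trailing zeros


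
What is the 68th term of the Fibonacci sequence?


Sequence: 1, 1, 2, 3, 5, 8, 13, 21, 34, 55, 89, 144, 233, 377, 610, 987, 1597, 2584, 4181, 6765, 10946, 17711, 28657, 46368, 75025, 121393, 196418, 317811, 514229, 832040, 1346269, 2178309, 3524578, 5702887, 9227465, 14930352, 24157817, 39088169, 63245986, 102334155, 165580141, 267914296, 433494437, 701408733, 1134903170, 1836311903, 2971215073, 4807526976, 7778742049, 12586269025, 20365011074, 32951280099, 53316291173, 86267571272, 139583862445, 225851433717, 365435296162, 591286729879, 956722026041, 1548008755920, 2504730781961, 4052739537881, 6557470319842, 10610209857723, 17167680177565, 27777890035288, 44945570212853, 72723460248141
F(68) = 72723460248141


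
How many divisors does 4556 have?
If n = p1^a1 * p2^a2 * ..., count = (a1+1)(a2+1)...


4556 = 2^2 × 17^1 × 67^1
d(4556) = (2+1) × (1+1) × (1+1) = 12

12 divisors


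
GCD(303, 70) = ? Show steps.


303 = 4 * 70 + 23
70 = 3 * 23 + 1
23 = 23 * 1 + 0
GCD = 1


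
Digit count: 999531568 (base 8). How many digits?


999531568 in base 8 = 7344722060
Number of digits = 10

10 digits (base 8)


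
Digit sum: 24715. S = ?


2 + 4 + 7 + 1 + 5 = 19


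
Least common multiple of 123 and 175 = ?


GCD(123, 175) = 1
LCM = 123*175/1 = 21525/1 = 21525

LCM = 21525


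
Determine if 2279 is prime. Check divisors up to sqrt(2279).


2279 / 43 = 53 (exact division)
2279 is NOT prime.

No, 2279 is not prime


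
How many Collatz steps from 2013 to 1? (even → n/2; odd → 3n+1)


2013 → 6040 → 3020 → 1510 → 755 → 2266 → 1133 → 3400 → 1700 → 850 → 425 → 1276 → 638 → 319 → 958 → 479 → 1438 → 719 → 2158 → 1079 → 3238 → 1619 → 4858 → 2429 → 7288 → 3644 → 1822 → 911 → 2734 → 1367 → 4102 → 2051 → 6154 → 3077 → 9232 → 4616 → 2308 → 1154 → 577 → 1732 → 866 → 433 → 1300 → 650 → 325 → 976 → 488 → 244 → 122 → 61 → 184 → 92 → 46 → 23 → 70 → 35 → 106 → 53 → 160 → 80 → 40 → 20 → 10 → 5 → 16 → 8 → 4 → 2 → 1
Total steps = 68

68 steps


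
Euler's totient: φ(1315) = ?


1315 = 5 × 263
Prime factors: 5, 263
φ(1315) = 1315 × (1-1/5) × (1-1/263)
= 1315 × 4/5 × 262/263 = 1048

φ(1315) = 1048


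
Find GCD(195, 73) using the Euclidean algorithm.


195 = 2 * 73 + 49
73 = 1 * 49 + 24
49 = 2 * 24 + 1
24 = 24 * 1 + 0
GCD = 1


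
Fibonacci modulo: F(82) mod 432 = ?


F(k) mod 432 for k=1..82:
1, 1, 2, 3, 5, 8, 13, 21, 34, 55, 89, 144, 233, 377, 178, 123, 301, 424, 293, 285, 146, 431, 145, 144, 289, 1, 290, 291, 149, 8, 157, 165, 322, 55, 377, 0, 377, 377, 322, 267, 157, 424, 149, 141, 290, 431, 289, 288, 145, 1, 146, 147, 293, 8, 301, 309, 178, 55, 233, 288, 89, 377, 34, 411, 13, 424, 5, 429, 2, 431, 1, 0, 1, 1, 2, 3, 5, 8, 13, 21, 34, 55
F(82) mod 432 = 55


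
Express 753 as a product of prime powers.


753 / 3 = 251
251 / 251 = 1
753 = 3 × 251


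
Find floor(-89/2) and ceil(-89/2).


-89/2 = -44.5000
floor = -45
ceil = -44

floor = -45, ceil = -44


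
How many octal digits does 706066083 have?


706066083 in base 8 = 5205333243
Number of digits = 10

10 digits (base 8)


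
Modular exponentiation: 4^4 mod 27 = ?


4^1 mod 27 = 4
4^2 mod 27 = 16
4^3 mod 27 = 10
4^4 mod 27 = 13


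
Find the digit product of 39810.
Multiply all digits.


3 × 9 × 8 × 1 × 0 = 0


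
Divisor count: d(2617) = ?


2617 = 2617^1
d(2617) = (1+1) = 2

2 divisors


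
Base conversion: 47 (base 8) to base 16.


47 (base 8) = 39 (decimal)
39 (decimal) = 27 (base 16)


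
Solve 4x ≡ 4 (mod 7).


GCD(4, 7) = 1, unique solution
a^(-1) mod 7 = 2
x = 2 * 4 mod 7 = 1

x ≡ 1 (mod 7)


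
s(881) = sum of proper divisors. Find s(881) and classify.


Proper divisors: 1
Sum = 1 = 1
1 < 881 → deficient

s(881) = 1 (deficient)


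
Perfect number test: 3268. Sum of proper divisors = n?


Proper divisors of 3268: 1, 2, 4, 19, 38, 43, 76, 86, 172, 817, 1634
Sum = 1 + 2 + 4 + 19 + 38 + 43 + 76 + 86 + 172 + 817 + 1634 = 2892

No, 3268 is not perfect (2892 ≠ 3268)


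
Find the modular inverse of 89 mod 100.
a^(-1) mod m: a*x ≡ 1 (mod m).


Use the extended Euclidean algorithm on (100, 89); each row r = 100*s + 89*t:
r=100, s=1, t=0
r=89, s=0, t=1
q=1: r=11, s=1, t=-1   [100*(1) + 89*(-1) = 11]
q=8: r=1, s=-8, t=9   [100*(-8) + 89*(9) = 1]
q=11: r=0, s=89, t=-100   [100*(89) + 89*(-100) = 0]
GCD = 1 with t = 9, so 89*(9) ≡ 1 (mod 100)
Inverse = 9 mod 100 = 9
Check: 89 * 9 = 801 ≡ 1 (mod 100)

89^(-1) ≡ 9 (mod 100)


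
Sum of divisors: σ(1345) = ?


Divisors of 1345: 1, 5, 269, 1345
Sum = 1 + 5 + 269 + 1345 = 1620

σ(1345) = 1620


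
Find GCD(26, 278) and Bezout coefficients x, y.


Tabular extended Euclidean (each row: r = 26*s + 278*t):
r=26, s=1, t=0
r=278, s=0, t=1
q=0: r=26, s=1, t=0   [26*(1) + 278*(0) = 26]
q=10: r=18, s=-10, t=1   [26*(-10) + 278*(1) = 18]
q=1: r=8, s=11, t=-1   [26*(11) + 278*(-1) = 8]
q=2: r=2, s=-32, t=3   [26*(-32) + 278*(3) = 2]
q=4: r=0, s=139, t=-13   [26*(139) + 278*(-13) = 0]
GCD = 2; from the row with r=2: x=-32, y=3
Check: 26*(-32) + 278*(3) = -832 + 834 = 2

GCD = 2, x = -32, y = 3


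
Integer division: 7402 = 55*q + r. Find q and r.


7402 = 55 * 134 + 32
Check: 7370 + 32 = 7402

q = 134, r = 32


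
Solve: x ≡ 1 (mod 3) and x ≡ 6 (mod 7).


M = 3*7 = 21
M1 = M/3 = 7, M2 = M/7 = 3
M1^(-1) mod 3 = 1, M2^(-1) mod 7 = 5
x = 1*7*1 + 6*3*5 = 97
97 mod 21 = 13
Check: 13 mod 3 = 1 ✓, 13 mod 7 = 6 ✓

x ≡ 13 (mod 21)


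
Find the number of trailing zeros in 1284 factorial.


floor(1284/5) = 256
floor(1284/25) = 51
floor(1284/125) = 10
floor(1284/625) = 2
Total = 319

319 trailing zeros


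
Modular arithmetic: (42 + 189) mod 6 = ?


42 + 189 = 231
231 mod 6 = 3


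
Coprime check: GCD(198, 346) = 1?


Euclidean algorithm:
346 = 1 * 198 + 148
198 = 1 * 148 + 50
148 = 2 * 50 + 48
50 = 1 * 48 + 2
48 = 24 * 2 + 0
GCD(198, 346) = 2

No, not coprime (GCD = 2)


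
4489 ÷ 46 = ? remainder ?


4489 = 46 * 97 + 27
Check: 4462 + 27 = 4489

q = 97, r = 27


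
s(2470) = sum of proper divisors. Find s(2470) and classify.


Proper divisors: 1, 2, 5, 10, 13, 19, 26, 38, 65, 95, 130, 190, 247, 494, 1235
Sum = 1 + 2 + 5 + 10 + 13 + 19 + 26 + 38 + 65 + 95 + 130 + 190 + 247 + 494 + 1235 = 2570
2570 > 2470 → abundant

s(2470) = 2570 (abundant)


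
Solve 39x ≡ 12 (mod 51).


GCD(39, 51) = 3 divides 12
Divide: 13x ≡ 4 (mod 17)
x ≡ 16 (mod 17)


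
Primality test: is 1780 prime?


1780 / 2 = 890 (exact division)
1780 is NOT prime.

No, 1780 is not prime


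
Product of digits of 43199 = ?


4 × 3 × 1 × 9 × 9 = 972


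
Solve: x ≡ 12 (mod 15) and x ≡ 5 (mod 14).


M = 15*14 = 210
M1 = M/15 = 14, M2 = M/14 = 15
M1^(-1) mod 15 = 14, M2^(-1) mod 14 = 1
x = 12*14*14 + 5*15*1 = 2427
2427 mod 210 = 117
Check: 117 mod 15 = 12 ✓, 117 mod 14 = 5 ✓

x ≡ 117 (mod 210)


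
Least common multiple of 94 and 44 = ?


GCD(94, 44) = 2
LCM = 94*44/2 = 4136/2 = 2068

LCM = 2068


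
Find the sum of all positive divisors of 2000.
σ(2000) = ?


Divisors of 2000: 1, 2, 4, 5, 8, 10, 16, 20, 25, 40, 50, 80, 100, 125, 200, 250, 400, 500, 1000, 2000
Sum = 1 + 2 + 4 + 5 + 8 + 10 + 16 + 20 + 25 + 40 + 50 + 80 + 100 + 125 + 200 + 250 + 400 + 500 + 1000 + 2000 = 4836

σ(2000) = 4836


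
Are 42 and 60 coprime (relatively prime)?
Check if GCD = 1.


Euclidean algorithm:
60 = 1 * 42 + 18
42 = 2 * 18 + 6
18 = 3 * 6 + 0
GCD(42, 60) = 6

No, not coprime (GCD = 6)


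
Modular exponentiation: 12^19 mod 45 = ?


12^1 mod 45 = 12
12^2 mod 45 = 9
12^3 mod 45 = 18
12^4 mod 45 = 36
12^5 mod 45 = 27
12^6 mod 45 = 9
12^7 mod 45 = 18
12^8 mod 45 = 36
12^9 mod 45 = 27
12^10 mod 45 = 9
12^11 mod 45 = 18
12^12 mod 45 = 36
12^13 mod 45 = 27
12^14 mod 45 = 9
12^15 mod 45 = 18
12^16 mod 45 = 36
12^17 mod 45 = 27
12^18 mod 45 = 9
12^19 mod 45 = 18


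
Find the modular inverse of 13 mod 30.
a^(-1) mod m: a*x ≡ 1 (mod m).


Use the extended Euclidean algorithm on (30, 13); each row r = 30*s + 13*t:
r=30, s=1, t=0
r=13, s=0, t=1
q=2: r=4, s=1, t=-2   [30*(1) + 13*(-2) = 4]
q=3: r=1, s=-3, t=7   [30*(-3) + 13*(7) = 1]
q=4: r=0, s=13, t=-30   [30*(13) + 13*(-30) = 0]
GCD = 1 with t = 7, so 13*(7) ≡ 1 (mod 30)
Inverse = 7 mod 30 = 7
Check: 13 * 7 = 91 ≡ 1 (mod 30)

13^(-1) ≡ 7 (mod 30)


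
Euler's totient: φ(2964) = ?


2964 = 2^2 × 3 × 13 × 19
Prime factors: 2, 3, 13, 19
φ(2964) = 2964 × (1-1/2) × (1-1/3) × (1-1/13) × (1-1/19)
= 2964 × 1/2 × 2/3 × 12/13 × 18/19 = 864

φ(2964) = 864


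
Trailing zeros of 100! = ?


floor(100/5) = 20
floor(100/25) = 4
Total = 24

24 trailing zeros


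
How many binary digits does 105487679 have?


105487679 in base 2 = 110010010011001110100111111
Number of digits = 27

27 digits (base 2)


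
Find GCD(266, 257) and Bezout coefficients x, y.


Tabular extended Euclidean (each row: r = 266*s + 257*t):
r=266, s=1, t=0
r=257, s=0, t=1
q=1: r=9, s=1, t=-1   [266*(1) + 257*(-1) = 9]
q=28: r=5, s=-28, t=29   [266*(-28) + 257*(29) = 5]
q=1: r=4, s=29, t=-30   [266*(29) + 257*(-30) = 4]
q=1: r=1, s=-57, t=59   [266*(-57) + 257*(59) = 1]
q=4: r=0, s=257, t=-266   [266*(257) + 257*(-266) = 0]
GCD = 1; from the row with r=1: x=-57, y=59
Check: 266*(-57) + 257*(59) = -15162 + 15163 = 1

GCD = 1, x = -57, y = 59


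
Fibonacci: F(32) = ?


Sequence: 1, 1, 2, 3, 5, 8, 13, 21, 34, 55, 89, 144, 233, 377, 610, 987, 1597, 2584, 4181, 6765, 10946, 17711, 28657, 46368, 75025, 121393, 196418, 317811, 514229, 832040, 1346269, 2178309
F(32) = 2178309


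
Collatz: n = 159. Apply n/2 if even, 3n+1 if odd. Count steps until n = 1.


159 → 478 → 239 → 718 → 359 → 1078 → 539 → 1618 → 809 → 2428 → 1214 → 607 → 1822 → 911 → 2734 → 1367 → 4102 → 2051 → 6154 → 3077 → 9232 → 4616 → 2308 → 1154 → 577 → 1732 → 866 → 433 → 1300 → 650 → 325 → 976 → 488 → 244 → 122 → 61 → 184 → 92 → 46 → 23 → 70 → 35 → 106 → 53 → 160 → 80 → 40 → 20 → 10 → 5 → 16 → 8 → 4 → 2 → 1
Total steps = 54

54 steps


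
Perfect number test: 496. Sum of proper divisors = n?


Proper divisors of 496: 1, 2, 4, 8, 16, 31, 62, 124, 248
Sum = 1 + 2 + 4 + 8 + 16 + 31 + 62 + 124 + 248 = 496

Yes, 496 is perfect (496 = 496)


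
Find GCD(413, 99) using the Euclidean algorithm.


413 = 4 * 99 + 17
99 = 5 * 17 + 14
17 = 1 * 14 + 3
14 = 4 * 3 + 2
3 = 1 * 2 + 1
2 = 2 * 1 + 0
GCD = 1


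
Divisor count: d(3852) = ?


3852 = 2^2 × 3^2 × 107^1
d(3852) = (2+1) × (2+1) × (1+1) = 18

18 divisors


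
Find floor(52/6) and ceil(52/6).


52/6 = 8.6667
floor = 8
ceil = 9

floor = 8, ceil = 9


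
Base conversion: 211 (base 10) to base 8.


211 (base 10) = 211 (decimal)
211 (decimal) = 323 (base 8)


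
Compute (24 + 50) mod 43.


24 + 50 = 74
74 mod 43 = 31


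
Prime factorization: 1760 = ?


1760 / 2 = 880
880 / 2 = 440
440 / 2 = 220
220 / 2 = 110
110 / 2 = 55
55 / 5 = 11
11 / 11 = 1
1760 = 2^5 × 5 × 11


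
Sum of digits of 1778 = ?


1 + 7 + 7 + 8 = 23


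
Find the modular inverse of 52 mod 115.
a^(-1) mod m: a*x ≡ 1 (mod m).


Use the extended Euclidean algorithm on (115, 52); each row r = 115*s + 52*t:
r=115, s=1, t=0
r=52, s=0, t=1
q=2: r=11, s=1, t=-2   [115*(1) + 52*(-2) = 11]
q=4: r=8, s=-4, t=9   [115*(-4) + 52*(9) = 8]
q=1: r=3, s=5, t=-11   [115*(5) + 52*(-11) = 3]
q=2: r=2, s=-14, t=31   [115*(-14) + 52*(31) = 2]
q=1: r=1, s=19, t=-42   [115*(19) + 52*(-42) = 1]
q=2: r=0, s=-52, t=115   [115*(-52) + 52*(115) = 0]
GCD = 1 with t = -42, so 52*(-42) ≡ 1 (mod 115)
Inverse = -42 mod 115 = 73
Check: 52 * 73 = 3796 ≡ 1 (mod 115)

52^(-1) ≡ 73 (mod 115)


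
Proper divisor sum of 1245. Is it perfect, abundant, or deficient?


Proper divisors: 1, 3, 5, 15, 83, 249, 415
Sum = 1 + 3 + 5 + 15 + 83 + 249 + 415 = 771
771 < 1245 → deficient

s(1245) = 771 (deficient)


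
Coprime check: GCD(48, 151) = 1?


Euclidean algorithm:
151 = 3 * 48 + 7
48 = 6 * 7 + 6
7 = 1 * 6 + 1
6 = 6 * 1 + 0
GCD(48, 151) = 1

Yes, coprime (GCD = 1)


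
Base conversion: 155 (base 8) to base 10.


155 (base 8) = 109 (decimal)
109 (decimal) = 109 (base 10)


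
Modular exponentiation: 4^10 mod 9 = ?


4^1 mod 9 = 4
4^2 mod 9 = 7
4^3 mod 9 = 1
4^4 mod 9 = 4
4^5 mod 9 = 7
4^6 mod 9 = 1
4^7 mod 9 = 4
4^8 mod 9 = 7
4^9 mod 9 = 1
4^10 mod 9 = 4


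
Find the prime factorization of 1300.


1300 / 2 = 650
650 / 2 = 325
325 / 5 = 65
65 / 5 = 13
13 / 13 = 1
1300 = 2^2 × 5^2 × 13


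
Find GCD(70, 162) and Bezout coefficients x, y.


Tabular extended Euclidean (each row: r = 70*s + 162*t):
r=70, s=1, t=0
r=162, s=0, t=1
q=0: r=70, s=1, t=0   [70*(1) + 162*(0) = 70]
q=2: r=22, s=-2, t=1   [70*(-2) + 162*(1) = 22]
q=3: r=4, s=7, t=-3   [70*(7) + 162*(-3) = 4]
q=5: r=2, s=-37, t=16   [70*(-37) + 162*(16) = 2]
q=2: r=0, s=81, t=-35   [70*(81) + 162*(-35) = 0]
GCD = 2; from the row with r=2: x=-37, y=16
Check: 70*(-37) + 162*(16) = -2590 + 2592 = 2

GCD = 2, x = -37, y = 16


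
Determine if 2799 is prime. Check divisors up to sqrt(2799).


2799 / 3 = 933 (exact division)
2799 is NOT prime.

No, 2799 is not prime


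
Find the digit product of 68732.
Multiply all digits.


6 × 8 × 7 × 3 × 2 = 2016


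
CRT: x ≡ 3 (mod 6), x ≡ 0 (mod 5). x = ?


M = 6*5 = 30
M1 = M/6 = 5, M2 = M/5 = 6
M1^(-1) mod 6 = 5, M2^(-1) mod 5 = 1
x = 3*5*5 + 0*6*1 = 75
75 mod 30 = 15
Check: 15 mod 6 = 3 ✓, 15 mod 5 = 0 ✓

x ≡ 15 (mod 30)


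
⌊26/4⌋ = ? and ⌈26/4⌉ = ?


26/4 = 6.5000
floor = 6
ceil = 7

floor = 6, ceil = 7


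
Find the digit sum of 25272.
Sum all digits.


2 + 5 + 2 + 7 + 2 = 18


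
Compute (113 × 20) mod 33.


113 × 20 = 2260
2260 mod 33 = 16


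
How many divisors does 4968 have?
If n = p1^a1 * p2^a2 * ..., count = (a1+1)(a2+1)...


4968 = 2^3 × 3^3 × 23^1
d(4968) = (3+1) × (3+1) × (1+1) = 32

32 divisors


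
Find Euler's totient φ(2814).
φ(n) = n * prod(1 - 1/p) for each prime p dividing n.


2814 = 2 × 3 × 7 × 67
Prime factors: 2, 3, 7, 67
φ(2814) = 2814 × (1-1/2) × (1-1/3) × (1-1/7) × (1-1/67)
= 2814 × 1/2 × 2/3 × 6/7 × 66/67 = 792

φ(2814) = 792


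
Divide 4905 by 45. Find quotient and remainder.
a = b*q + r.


4905 = 45 * 109 + 0
Check: 4905 + 0 = 4905

q = 109, r = 0


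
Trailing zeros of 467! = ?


floor(467/5) = 93
floor(467/25) = 18
floor(467/125) = 3
Total = 114

114 trailing zeros


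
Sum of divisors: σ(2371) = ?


Divisors of 2371: 1, 2371
Sum = 1 + 2371 = 2372

σ(2371) = 2372


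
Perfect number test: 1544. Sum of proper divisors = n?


Proper divisors of 1544: 1, 2, 4, 8, 193, 386, 772
Sum = 1 + 2 + 4 + 8 + 193 + 386 + 772 = 1366

No, 1544 is not perfect (1366 ≠ 1544)


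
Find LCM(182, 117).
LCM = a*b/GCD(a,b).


GCD(182, 117) = 13
LCM = 182*117/13 = 21294/13 = 1638

LCM = 1638


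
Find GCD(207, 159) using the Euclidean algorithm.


207 = 1 * 159 + 48
159 = 3 * 48 + 15
48 = 3 * 15 + 3
15 = 5 * 3 + 0
GCD = 3


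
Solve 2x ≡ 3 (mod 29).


GCD(2, 29) = 1, unique solution
a^(-1) mod 29 = 15
x = 15 * 3 mod 29 = 16

x ≡ 16 (mod 29)


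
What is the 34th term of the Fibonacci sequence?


Sequence: 1, 1, 2, 3, 5, 8, 13, 21, 34, 55, 89, 144, 233, 377, 610, 987, 1597, 2584, 4181, 6765, 10946, 17711, 28657, 46368, 75025, 121393, 196418, 317811, 514229, 832040, 1346269, 2178309, 3524578, 5702887
F(34) = 5702887


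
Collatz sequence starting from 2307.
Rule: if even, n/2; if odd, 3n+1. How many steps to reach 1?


2307 → 6922 → 3461 → 10384 → 5192 → 2596 → 1298 → 649 → 1948 → 974 → 487 → 1462 → 731 → 2194 → 1097 → 3292 → 1646 → 823 → 2470 → 1235 → 3706 → 1853 → 5560 → 2780 → 1390 → 695 → 2086 → 1043 → 3130 → 1565 → 4696 → 2348 → 1174 → 587 → 1762 → 881 → 2644 → 1322 → 661 → 1984 → 992 → 496 → 248 → 124 → 62 → 31 → 94 → 47 → 142 → 71 → 214 → 107 → 322 → 161 → 484 → 242 → 121 → 364 → 182 → 91 → 274 → 137 → 412 → 206 → 103 → 310 → 155 → 466 → 233 → 700 → 350 → 175 → 526 → 263 → 790 → 395 → 1186 → 593 → 1780 → 890 → 445 → 1336 → 668 → 334 → 167 → 502 → 251 → 754 → 377 → 1132 → 566 → 283 → 850 → 425 → 1276 → 638 → 319 → 958 → 479 → 1438 → 719 → 2158 → 1079 → 3238 → 1619 → 4858 → 2429 → 7288 → 3644 → 1822 → 911 → 2734 → 1367 → 4102 → 2051 → 6154 → 3077 → 9232 → 4616 → 2308 → 1154 → 577 → 1732 → 866 → 433 → 1300 → 650 → 325 → 976 → 488 → 244 → 122 → 61 → 184 → 92 → 46 → 23 → 70 → 35 → 106 → 53 → 160 → 80 → 40 → 20 → 10 → 5 → 16 → 8 → 4 → 2 → 1
Total steps = 151

151 steps


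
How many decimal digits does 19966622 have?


19966622 has 8 digits in base 10
floor(log10(19966622)) + 1 = floor(7.3003) + 1 = 8

8 digits (base 10)


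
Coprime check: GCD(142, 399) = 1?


Euclidean algorithm:
399 = 2 * 142 + 115
142 = 1 * 115 + 27
115 = 4 * 27 + 7
27 = 3 * 7 + 6
7 = 1 * 6 + 1
6 = 6 * 1 + 0
GCD(142, 399) = 1

Yes, coprime (GCD = 1)


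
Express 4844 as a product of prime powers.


4844 / 2 = 2422
2422 / 2 = 1211
1211 / 7 = 173
173 / 173 = 1
4844 = 2^2 × 7 × 173


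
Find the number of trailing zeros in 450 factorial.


floor(450/5) = 90
floor(450/25) = 18
floor(450/125) = 3
Total = 111

111 trailing zeros


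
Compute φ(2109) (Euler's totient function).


2109 = 3 × 19 × 37
Prime factors: 3, 19, 37
φ(2109) = 2109 × (1-1/3) × (1-1/19) × (1-1/37)
= 2109 × 2/3 × 18/19 × 36/37 = 1296

φ(2109) = 1296


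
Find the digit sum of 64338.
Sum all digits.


6 + 4 + 3 + 3 + 8 = 24


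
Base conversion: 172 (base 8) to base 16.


172 (base 8) = 122 (decimal)
122 (decimal) = 7A (base 16)


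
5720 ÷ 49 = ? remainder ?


5720 = 49 * 116 + 36
Check: 5684 + 36 = 5720

q = 116, r = 36


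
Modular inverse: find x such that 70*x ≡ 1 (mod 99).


Use the extended Euclidean algorithm on (99, 70); each row r = 99*s + 70*t:
r=99, s=1, t=0
r=70, s=0, t=1
q=1: r=29, s=1, t=-1   [99*(1) + 70*(-1) = 29]
q=2: r=12, s=-2, t=3   [99*(-2) + 70*(3) = 12]
q=2: r=5, s=5, t=-7   [99*(5) + 70*(-7) = 5]
q=2: r=2, s=-12, t=17   [99*(-12) + 70*(17) = 2]
q=2: r=1, s=29, t=-41   [99*(29) + 70*(-41) = 1]
q=2: r=0, s=-70, t=99   [99*(-70) + 70*(99) = 0]
GCD = 1 with t = -41, so 70*(-41) ≡ 1 (mod 99)
Inverse = -41 mod 99 = 58
Check: 70 * 58 = 4060 ≡ 1 (mod 99)

70^(-1) ≡ 58 (mod 99)


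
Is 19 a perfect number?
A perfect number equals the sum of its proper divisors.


Proper divisors of 19: 1
Sum = 1 = 1

No, 19 is not perfect (1 ≠ 19)


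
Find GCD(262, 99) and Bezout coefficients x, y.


Tabular extended Euclidean (each row: r = 262*s + 99*t):
r=262, s=1, t=0
r=99, s=0, t=1
q=2: r=64, s=1, t=-2   [262*(1) + 99*(-2) = 64]
q=1: r=35, s=-1, t=3   [262*(-1) + 99*(3) = 35]
q=1: r=29, s=2, t=-5   [262*(2) + 99*(-5) = 29]
q=1: r=6, s=-3, t=8   [262*(-3) + 99*(8) = 6]
q=4: r=5, s=14, t=-37   [262*(14) + 99*(-37) = 5]
q=1: r=1, s=-17, t=45   [262*(-17) + 99*(45) = 1]
q=5: r=0, s=99, t=-262   [262*(99) + 99*(-262) = 0]
GCD = 1; from the row with r=1: x=-17, y=45
Check: 262*(-17) + 99*(45) = -4454 + 4455 = 1

GCD = 1, x = -17, y = 45


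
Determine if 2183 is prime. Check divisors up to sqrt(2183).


2183 / 37 = 59 (exact division)
2183 is NOT prime.

No, 2183 is not prime


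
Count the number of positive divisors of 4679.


4679 = 4679^1
d(4679) = (1+1) = 2

2 divisors


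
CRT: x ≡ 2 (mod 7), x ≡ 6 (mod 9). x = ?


M = 7*9 = 63
M1 = M/7 = 9, M2 = M/9 = 7
M1^(-1) mod 7 = 4, M2^(-1) mod 9 = 4
x = 2*9*4 + 6*7*4 = 240
240 mod 63 = 51
Check: 51 mod 7 = 2 ✓, 51 mod 9 = 6 ✓

x ≡ 51 (mod 63)


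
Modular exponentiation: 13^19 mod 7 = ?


13^1 mod 7 = 6
13^2 mod 7 = 1
13^3 mod 7 = 6
13^4 mod 7 = 1
13^5 mod 7 = 6
13^6 mod 7 = 1
13^7 mod 7 = 6
13^8 mod 7 = 1
13^9 mod 7 = 6
13^10 mod 7 = 1
13^11 mod 7 = 6
13^12 mod 7 = 1
13^13 mod 7 = 6
13^14 mod 7 = 1
13^15 mod 7 = 6
13^16 mod 7 = 1
13^17 mod 7 = 6
13^18 mod 7 = 1
13^19 mod 7 = 6


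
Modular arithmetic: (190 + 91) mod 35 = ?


190 + 91 = 281
281 mod 35 = 1


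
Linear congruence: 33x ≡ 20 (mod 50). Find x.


GCD(33, 50) = 1, unique solution
a^(-1) mod 50 = 47
x = 47 * 20 mod 50 = 40

x ≡ 40 (mod 50)


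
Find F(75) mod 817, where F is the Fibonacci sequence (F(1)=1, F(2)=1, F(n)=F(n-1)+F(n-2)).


F(k) mod 817 for k=1..75:
1, 1, 2, 3, 5, 8, 13, 21, 34, 55, 89, 144, 233, 377, 610, 170, 780, 133, 96, 229, 325, 554, 62, 616, 678, 477, 338, 815, 336, 334, 670, 187, 40, 227, 267, 494, 761, 438, 382, 3, 385, 388, 773, 344, 300, 644, 127, 771, 81, 35, 116, 151, 267, 418, 685, 286, 154, 440, 594, 217, 811, 211, 205, 416, 621, 220, 24, 244, 268, 512, 780, 475, 438, 96, 534
F(75) mod 817 = 534


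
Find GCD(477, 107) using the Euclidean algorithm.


477 = 4 * 107 + 49
107 = 2 * 49 + 9
49 = 5 * 9 + 4
9 = 2 * 4 + 1
4 = 4 * 1 + 0
GCD = 1


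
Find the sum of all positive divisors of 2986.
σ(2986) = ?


Divisors of 2986: 1, 2, 1493, 2986
Sum = 1 + 2 + 1493 + 2986 = 4482

σ(2986) = 4482


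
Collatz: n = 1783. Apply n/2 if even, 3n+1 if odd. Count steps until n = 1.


1783 → 5350 → 2675 → 8026 → 4013 → 12040 → 6020 → 3010 → 1505 → 4516 → 2258 → 1129 → 3388 → 1694 → 847 → 2542 → 1271 → 3814 → 1907 → 5722 → 2861 → 8584 → 4292 → 2146 → 1073 → 3220 → 1610 → 805 → 2416 → 1208 → 604 → 302 → 151 → 454 → 227 → 682 → 341 → 1024 → 512 → 256 → 128 → 64 → 32 → 16 → 8 → 4 → 2 → 1
Total steps = 47

47 steps


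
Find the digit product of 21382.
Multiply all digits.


2 × 1 × 3 × 8 × 2 = 96


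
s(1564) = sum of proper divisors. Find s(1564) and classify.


Proper divisors: 1, 2, 4, 17, 23, 34, 46, 68, 92, 391, 782
Sum = 1 + 2 + 4 + 17 + 23 + 34 + 46 + 68 + 92 + 391 + 782 = 1460
1460 < 1564 → deficient

s(1564) = 1460 (deficient)


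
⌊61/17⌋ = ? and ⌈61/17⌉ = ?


61/17 = 3.5882
floor = 3
ceil = 4

floor = 3, ceil = 4


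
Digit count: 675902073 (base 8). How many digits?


675902073 in base 8 = 5022271171
Number of digits = 10

10 digits (base 8)


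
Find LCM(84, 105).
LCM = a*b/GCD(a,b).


GCD(84, 105) = 21
LCM = 84*105/21 = 8820/21 = 420

LCM = 420


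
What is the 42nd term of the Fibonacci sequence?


Sequence: 1, 1, 2, 3, 5, 8, 13, 21, 34, 55, 89, 144, 233, 377, 610, 987, 1597, 2584, 4181, 6765, 10946, 17711, 28657, 46368, 75025, 121393, 196418, 317811, 514229, 832040, 1346269, 2178309, 3524578, 5702887, 9227465, 14930352, 24157817, 39088169, 63245986, 102334155, 165580141, 267914296
F(42) = 267914296


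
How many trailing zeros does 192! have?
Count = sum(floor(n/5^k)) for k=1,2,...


floor(192/5) = 38
floor(192/25) = 7
floor(192/125) = 1
Total = 46

46 trailing zeros


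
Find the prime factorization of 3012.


3012 / 2 = 1506
1506 / 2 = 753
753 / 3 = 251
251 / 251 = 1
3012 = 2^2 × 3 × 251


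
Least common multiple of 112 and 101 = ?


GCD(112, 101) = 1
LCM = 112*101/1 = 11312/1 = 11312

LCM = 11312


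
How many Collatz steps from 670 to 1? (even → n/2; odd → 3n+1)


670 → 335 → 1006 → 503 → 1510 → 755 → 2266 → 1133 → 3400 → 1700 → 850 → 425 → 1276 → 638 → 319 → 958 → 479 → 1438 → 719 → 2158 → 1079 → 3238 → 1619 → 4858 → 2429 → 7288 → 3644 → 1822 → 911 → 2734 → 1367 → 4102 → 2051 → 6154 → 3077 → 9232 → 4616 → 2308 → 1154 → 577 → 1732 → 866 → 433 → 1300 → 650 → 325 → 976 → 488 → 244 → 122 → 61 → 184 → 92 → 46 → 23 → 70 → 35 → 106 → 53 → 160 → 80 → 40 → 20 → 10 → 5 → 16 → 8 → 4 → 2 → 1
Total steps = 69

69 steps


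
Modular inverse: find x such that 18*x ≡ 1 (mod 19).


Use the extended Euclidean algorithm on (19, 18); each row r = 19*s + 18*t:
r=19, s=1, t=0
r=18, s=0, t=1
q=1: r=1, s=1, t=-1   [19*(1) + 18*(-1) = 1]
q=18: r=0, s=-18, t=19   [19*(-18) + 18*(19) = 0]
GCD = 1 with t = -1, so 18*(-1) ≡ 1 (mod 19)
Inverse = -1 mod 19 = 18
Check: 18 * 18 = 324 ≡ 1 (mod 19)

18^(-1) ≡ 18 (mod 19)


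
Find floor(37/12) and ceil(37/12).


37/12 = 3.0833
floor = 3
ceil = 4

floor = 3, ceil = 4


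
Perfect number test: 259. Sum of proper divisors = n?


Proper divisors of 259: 1, 7, 37
Sum = 1 + 7 + 37 = 45

No, 259 is not perfect (45 ≠ 259)


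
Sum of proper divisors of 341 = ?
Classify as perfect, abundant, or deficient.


Proper divisors: 1, 11, 31
Sum = 1 + 11 + 31 = 43
43 < 341 → deficient

s(341) = 43 (deficient)


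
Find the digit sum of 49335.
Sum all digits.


4 + 9 + 3 + 3 + 5 = 24


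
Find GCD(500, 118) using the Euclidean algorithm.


500 = 4 * 118 + 28
118 = 4 * 28 + 6
28 = 4 * 6 + 4
6 = 1 * 4 + 2
4 = 2 * 2 + 0
GCD = 2


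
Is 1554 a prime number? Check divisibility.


1554 / 2 = 777 (exact division)
1554 is NOT prime.

No, 1554 is not prime


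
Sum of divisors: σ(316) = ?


Divisors of 316: 1, 2, 4, 79, 158, 316
Sum = 1 + 2 + 4 + 79 + 158 + 316 = 560

σ(316) = 560


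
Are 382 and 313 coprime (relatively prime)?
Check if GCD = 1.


Euclidean algorithm:
382 = 1 * 313 + 69
313 = 4 * 69 + 37
69 = 1 * 37 + 32
37 = 1 * 32 + 5
32 = 6 * 5 + 2
5 = 2 * 2 + 1
2 = 2 * 1 + 0
GCD(382, 313) = 1

Yes, coprime (GCD = 1)


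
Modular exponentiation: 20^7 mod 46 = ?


20^1 mod 46 = 20
20^2 mod 46 = 32
20^3 mod 46 = 42
20^4 mod 46 = 12
20^5 mod 46 = 10
20^6 mod 46 = 16
20^7 mod 46 = 44


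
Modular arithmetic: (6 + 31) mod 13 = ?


6 + 31 = 37
37 mod 13 = 11


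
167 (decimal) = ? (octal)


167 (base 10) = 167 (decimal)
167 (decimal) = 247 (base 8)


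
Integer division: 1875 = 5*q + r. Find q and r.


1875 = 5 * 375 + 0
Check: 1875 + 0 = 1875

q = 375, r = 0


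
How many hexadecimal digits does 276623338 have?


276623338 in base 16 = 107CEFEA
Number of digits = 8

8 digits (base 16)


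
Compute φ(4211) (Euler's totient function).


4211 = 4211
Prime factors: 4211
φ(4211) = 4211 × (1-1/4211)
= 4211 × 4210/4211 = 4210

φ(4211) = 4210


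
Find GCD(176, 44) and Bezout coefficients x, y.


Tabular extended Euclidean (each row: r = 176*s + 44*t):
r=176, s=1, t=0
r=44, s=0, t=1
q=4: r=0, s=1, t=-4   [176*(1) + 44*(-4) = 0]
GCD = 44; from the row with r=44: x=0, y=1
Check: 176*(0) + 44*(1) = 0 + 44 = 44

GCD = 44, x = 0, y = 1


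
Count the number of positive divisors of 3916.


3916 = 2^2 × 11^1 × 89^1
d(3916) = (2+1) × (1+1) × (1+1) = 12

12 divisors


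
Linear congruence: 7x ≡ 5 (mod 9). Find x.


GCD(7, 9) = 1, unique solution
a^(-1) mod 9 = 4
x = 4 * 5 mod 9 = 2

x ≡ 2 (mod 9)


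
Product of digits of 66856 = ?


6 × 6 × 8 × 5 × 6 = 8640


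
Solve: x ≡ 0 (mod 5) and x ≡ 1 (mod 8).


M = 5*8 = 40
M1 = M/5 = 8, M2 = M/8 = 5
M1^(-1) mod 5 = 2, M2^(-1) mod 8 = 5
x = 0*8*2 + 1*5*5 = 25
25 mod 40 = 25
Check: 25 mod 5 = 0 ✓, 25 mod 8 = 1 ✓

x ≡ 25 (mod 40)


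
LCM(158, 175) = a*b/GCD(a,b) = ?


GCD(158, 175) = 1
LCM = 158*175/1 = 27650/1 = 27650

LCM = 27650


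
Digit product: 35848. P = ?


3 × 5 × 8 × 4 × 8 = 3840


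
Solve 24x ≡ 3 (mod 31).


GCD(24, 31) = 1, unique solution
a^(-1) mod 31 = 22
x = 22 * 3 mod 31 = 4

x ≡ 4 (mod 31)


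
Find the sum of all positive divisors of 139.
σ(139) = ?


Divisors of 139: 1, 139
Sum = 1 + 139 = 140

σ(139) = 140


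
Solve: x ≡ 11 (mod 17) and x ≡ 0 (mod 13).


M = 17*13 = 221
M1 = M/17 = 13, M2 = M/13 = 17
M1^(-1) mod 17 = 4, M2^(-1) mod 13 = 10
x = 11*13*4 + 0*17*10 = 572
572 mod 221 = 130
Check: 130 mod 17 = 11 ✓, 130 mod 13 = 0 ✓

x ≡ 130 (mod 221)


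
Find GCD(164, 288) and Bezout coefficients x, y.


Tabular extended Euclidean (each row: r = 164*s + 288*t):
r=164, s=1, t=0
r=288, s=0, t=1
q=0: r=164, s=1, t=0   [164*(1) + 288*(0) = 164]
q=1: r=124, s=-1, t=1   [164*(-1) + 288*(1) = 124]
q=1: r=40, s=2, t=-1   [164*(2) + 288*(-1) = 40]
q=3: r=4, s=-7, t=4   [164*(-7) + 288*(4) = 4]
q=10: r=0, s=72, t=-41   [164*(72) + 288*(-41) = 0]
GCD = 4; from the row with r=4: x=-7, y=4
Check: 164*(-7) + 288*(4) = -1148 + 1152 = 4

GCD = 4, x = -7, y = 4


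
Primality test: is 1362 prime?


1362 / 2 = 681 (exact division)
1362 is NOT prime.

No, 1362 is not prime


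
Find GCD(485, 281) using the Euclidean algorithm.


485 = 1 * 281 + 204
281 = 1 * 204 + 77
204 = 2 * 77 + 50
77 = 1 * 50 + 27
50 = 1 * 27 + 23
27 = 1 * 23 + 4
23 = 5 * 4 + 3
4 = 1 * 3 + 1
3 = 3 * 1 + 0
GCD = 1


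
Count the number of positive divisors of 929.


929 = 929^1
d(929) = (1+1) = 2

2 divisors


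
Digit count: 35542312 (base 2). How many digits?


35542312 in base 2 = 10000111100101010100101000
Number of digits = 26

26 digits (base 2)


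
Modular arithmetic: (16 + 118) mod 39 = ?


16 + 118 = 134
134 mod 39 = 17


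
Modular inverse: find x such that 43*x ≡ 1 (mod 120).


Use the extended Euclidean algorithm on (120, 43); each row r = 120*s + 43*t:
r=120, s=1, t=0
r=43, s=0, t=1
q=2: r=34, s=1, t=-2   [120*(1) + 43*(-2) = 34]
q=1: r=9, s=-1, t=3   [120*(-1) + 43*(3) = 9]
q=3: r=7, s=4, t=-11   [120*(4) + 43*(-11) = 7]
q=1: r=2, s=-5, t=14   [120*(-5) + 43*(14) = 2]
q=3: r=1, s=19, t=-53   [120*(19) + 43*(-53) = 1]
q=2: r=0, s=-43, t=120   [120*(-43) + 43*(120) = 0]
GCD = 1 with t = -53, so 43*(-53) ≡ 1 (mod 120)
Inverse = -53 mod 120 = 67
Check: 43 * 67 = 2881 ≡ 1 (mod 120)

43^(-1) ≡ 67 (mod 120)


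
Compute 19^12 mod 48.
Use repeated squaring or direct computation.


19^1 mod 48 = 19
19^2 mod 48 = 25
19^3 mod 48 = 43
19^4 mod 48 = 1
19^5 mod 48 = 19
19^6 mod 48 = 25
19^7 mod 48 = 43
19^8 mod 48 = 1
19^9 mod 48 = 19
19^10 mod 48 = 25
19^11 mod 48 = 43
19^12 mod 48 = 1


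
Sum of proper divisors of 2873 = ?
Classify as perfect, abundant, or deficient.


Proper divisors: 1, 13, 17, 169, 221
Sum = 1 + 13 + 17 + 169 + 221 = 421
421 < 2873 → deficient

s(2873) = 421 (deficient)


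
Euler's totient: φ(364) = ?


364 = 2^2 × 7 × 13
Prime factors: 2, 7, 13
φ(364) = 364 × (1-1/2) × (1-1/7) × (1-1/13)
= 364 × 1/2 × 6/7 × 12/13 = 144

φ(364) = 144


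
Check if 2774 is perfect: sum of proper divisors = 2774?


Proper divisors of 2774: 1, 2, 19, 38, 73, 146, 1387
Sum = 1 + 2 + 19 + 38 + 73 + 146 + 1387 = 1666

No, 2774 is not perfect (1666 ≠ 2774)


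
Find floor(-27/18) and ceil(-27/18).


-27/18 = -1.5000
floor = -2
ceil = -1

floor = -2, ceil = -1


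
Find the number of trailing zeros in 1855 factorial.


floor(1855/5) = 371
floor(1855/25) = 74
floor(1855/125) = 14
floor(1855/625) = 2
Total = 461

461 trailing zeros


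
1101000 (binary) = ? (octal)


1101000 (base 2) = 104 (decimal)
104 (decimal) = 150 (base 8)


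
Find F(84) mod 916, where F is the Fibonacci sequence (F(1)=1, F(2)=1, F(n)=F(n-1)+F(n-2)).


F(k) mod 916 for k=1..84:
1, 1, 2, 3, 5, 8, 13, 21, 34, 55, 89, 144, 233, 377, 610, 71, 681, 752, 517, 353, 870, 307, 261, 568, 829, 481, 394, 875, 353, 312, 665, 61, 726, 787, 597, 468, 149, 617, 766, 467, 317, 784, 185, 53, 238, 291, 529, 820, 433, 337, 770, 191, 45, 236, 281, 517, 798, 399, 281, 680, 45, 725, 770, 579, 433, 96, 529, 625, 238, 863, 185, 132, 317, 449, 766, 299, 149, 448, 597, 129, 726, 855, 665, 604
F(84) mod 916 = 604


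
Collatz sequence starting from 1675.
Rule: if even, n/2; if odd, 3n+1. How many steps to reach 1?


1675 → 5026 → 2513 → 7540 → 3770 → 1885 → 5656 → 2828 → 1414 → 707 → 2122 → 1061 → 3184 → 1592 → 796 → 398 → 199 → 598 → 299 → 898 → 449 → 1348 → 674 → 337 → 1012 → 506 → 253 → 760 → 380 → 190 → 95 → 286 → 143 → 430 → 215 → 646 → 323 → 970 → 485 → 1456 → 728 → 364 → 182 → 91 → 274 → 137 → 412 → 206 → 103 → 310 → 155 → 466 → 233 → 700 → 350 → 175 → 526 → 263 → 790 → 395 → 1186 → 593 → 1780 → 890 → 445 → 1336 → 668 → 334 → 167 → 502 → 251 → 754 → 377 → 1132 → 566 → 283 → 850 → 425 → 1276 → 638 → 319 → 958 → 479 → 1438 → 719 → 2158 → 1079 → 3238 → 1619 → 4858 → 2429 → 7288 → 3644 → 1822 → 911 → 2734 → 1367 → 4102 → 2051 → 6154 → 3077 → 9232 → 4616 → 2308 → 1154 → 577 → 1732 → 866 → 433 → 1300 → 650 → 325 → 976 → 488 → 244 → 122 → 61 → 184 → 92 → 46 → 23 → 70 → 35 → 106 → 53 → 160 → 80 → 40 → 20 → 10 → 5 → 16 → 8 → 4 → 2 → 1
Total steps = 135

135 steps


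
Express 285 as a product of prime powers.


285 / 3 = 95
95 / 5 = 19
19 / 19 = 1
285 = 3 × 5 × 19


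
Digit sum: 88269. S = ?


8 + 8 + 2 + 6 + 9 = 33


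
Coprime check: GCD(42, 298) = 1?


Euclidean algorithm:
298 = 7 * 42 + 4
42 = 10 * 4 + 2
4 = 2 * 2 + 0
GCD(42, 298) = 2

No, not coprime (GCD = 2)


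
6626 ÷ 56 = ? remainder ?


6626 = 56 * 118 + 18
Check: 6608 + 18 = 6626

q = 118, r = 18


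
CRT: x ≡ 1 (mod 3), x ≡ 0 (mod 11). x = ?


M = 3*11 = 33
M1 = M/3 = 11, M2 = M/11 = 3
M1^(-1) mod 3 = 2, M2^(-1) mod 11 = 4
x = 1*11*2 + 0*3*4 = 22
22 mod 33 = 22
Check: 22 mod 3 = 1 ✓, 22 mod 11 = 0 ✓

x ≡ 22 (mod 33)


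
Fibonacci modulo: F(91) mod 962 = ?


F(k) mod 962 for k=1..91:
1, 1, 2, 3, 5, 8, 13, 21, 34, 55, 89, 144, 233, 377, 610, 25, 635, 660, 333, 31, 364, 395, 759, 192, 951, 181, 170, 351, 521, 872, 431, 341, 772, 151, 923, 112, 73, 185, 258, 443, 701, 182, 883, 103, 24, 127, 151, 278, 429, 707, 174, 881, 93, 12, 105, 117, 222, 339, 561, 900, 499, 437, 936, 411, 385, 796, 219, 53, 272, 325, 597, 922, 557, 517, 112, 629, 741, 408, 187, 595, 782, 415, 235, 650, 885, 573, 496, 107, 603, 710, 351
F(91) mod 962 = 351


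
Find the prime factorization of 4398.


4398 / 2 = 2199
2199 / 3 = 733
733 / 733 = 1
4398 = 2 × 3 × 733


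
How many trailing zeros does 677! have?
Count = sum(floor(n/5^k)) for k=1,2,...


floor(677/5) = 135
floor(677/25) = 27
floor(677/125) = 5
floor(677/625) = 1
Total = 168

168 trailing zeros


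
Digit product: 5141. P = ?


5 × 1 × 4 × 1 = 20


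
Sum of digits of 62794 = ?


6 + 2 + 7 + 9 + 4 = 28


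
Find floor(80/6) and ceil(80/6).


80/6 = 13.3333
floor = 13
ceil = 14

floor = 13, ceil = 14


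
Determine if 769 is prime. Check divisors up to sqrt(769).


Check divisors up to sqrt(769) = 27.7308
No divisors found.
769 is prime.

Yes, 769 is prime


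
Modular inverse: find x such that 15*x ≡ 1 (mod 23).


Use the extended Euclidean algorithm on (23, 15); each row r = 23*s + 15*t:
r=23, s=1, t=0
r=15, s=0, t=1
q=1: r=8, s=1, t=-1   [23*(1) + 15*(-1) = 8]
q=1: r=7, s=-1, t=2   [23*(-1) + 15*(2) = 7]
q=1: r=1, s=2, t=-3   [23*(2) + 15*(-3) = 1]
q=7: r=0, s=-15, t=23   [23*(-15) + 15*(23) = 0]
GCD = 1 with t = -3, so 15*(-3) ≡ 1 (mod 23)
Inverse = -3 mod 23 = 20
Check: 15 * 20 = 300 ≡ 1 (mod 23)

15^(-1) ≡ 20 (mod 23)


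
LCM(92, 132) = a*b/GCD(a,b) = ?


GCD(92, 132) = 4
LCM = 92*132/4 = 12144/4 = 3036

LCM = 3036


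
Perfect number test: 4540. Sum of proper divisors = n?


Proper divisors of 4540: 1, 2, 4, 5, 10, 20, 227, 454, 908, 1135, 2270
Sum = 1 + 2 + 4 + 5 + 10 + 20 + 227 + 454 + 908 + 1135 + 2270 = 5036

No, 4540 is not perfect (5036 ≠ 4540)


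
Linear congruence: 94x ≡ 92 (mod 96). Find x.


GCD(94, 96) = 2 divides 92
Divide: 47x ≡ 46 (mod 48)
x ≡ 2 (mod 48)


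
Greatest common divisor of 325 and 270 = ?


325 = 1 * 270 + 55
270 = 4 * 55 + 50
55 = 1 * 50 + 5
50 = 10 * 5 + 0
GCD = 5


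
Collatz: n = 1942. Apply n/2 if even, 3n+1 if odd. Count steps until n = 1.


1942 → 971 → 2914 → 1457 → 4372 → 2186 → 1093 → 3280 → 1640 → 820 → 410 → 205 → 616 → 308 → 154 → 77 → 232 → 116 → 58 → 29 → 88 → 44 → 22 → 11 → 34 → 17 → 52 → 26 → 13 → 40 → 20 → 10 → 5 → 16 → 8 → 4 → 2 → 1
Total steps = 37

37 steps


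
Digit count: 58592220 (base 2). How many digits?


58592220 in base 2 = 11011111100000101111011100
Number of digits = 26

26 digits (base 2)


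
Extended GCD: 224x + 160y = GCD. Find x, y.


Tabular extended Euclidean (each row: r = 224*s + 160*t):
r=224, s=1, t=0
r=160, s=0, t=1
q=1: r=64, s=1, t=-1   [224*(1) + 160*(-1) = 64]
q=2: r=32, s=-2, t=3   [224*(-2) + 160*(3) = 32]
q=2: r=0, s=5, t=-7   [224*(5) + 160*(-7) = 0]
GCD = 32; from the row with r=32: x=-2, y=3
Check: 224*(-2) + 160*(3) = -448 + 480 = 32

GCD = 32, x = -2, y = 3
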